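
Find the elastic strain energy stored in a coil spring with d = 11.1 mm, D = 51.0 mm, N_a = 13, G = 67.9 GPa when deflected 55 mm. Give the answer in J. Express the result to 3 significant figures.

k = Gd⁴/(8D³N_a) = (67.9×10³)(11.1⁴)/(8·51.0³·13) = 74.717 N/mm
U = ½kδ² = 0.5 × 74.717 × 55² = 1.1301e+05 N·mm = 113.01 J

113 J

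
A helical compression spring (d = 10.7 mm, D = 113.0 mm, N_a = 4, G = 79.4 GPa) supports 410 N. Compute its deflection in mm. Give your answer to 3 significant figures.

18.2 mm

k = Gd⁴/(8D³N_a) = (79.4×10³)(10.7⁴)/(8·113.0³·4) = 22.541 N/mm
δ = F/k = 410 / 22.541 = 18.189 mm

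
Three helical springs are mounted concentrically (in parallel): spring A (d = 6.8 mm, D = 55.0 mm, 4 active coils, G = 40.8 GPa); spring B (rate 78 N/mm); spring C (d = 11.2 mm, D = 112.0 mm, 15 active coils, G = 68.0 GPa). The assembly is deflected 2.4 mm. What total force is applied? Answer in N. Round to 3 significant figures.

k_A = Gd⁴/(8D³N_a) = (40.8×10³)(6.8⁴)/(8·55.0³·4) = 16.385 N/mm
k_C = Gd⁴/(8D³N_a) = (68.0×10³)(11.2⁴)/(8·112.0³·15) = 6.3467 N/mm
Parallel: k_eq = 16.385 + 78 + 6.3467 = 100.73 N/mm
F = k_eq·δ = 100.73·2.4 = 241.76 N

242 N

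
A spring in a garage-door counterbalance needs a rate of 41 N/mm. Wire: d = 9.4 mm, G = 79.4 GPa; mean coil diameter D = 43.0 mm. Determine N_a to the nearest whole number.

N_a = Gd⁴/(8D³k) = (79.4×10³ × 9.4⁴)/(8 × 43.0³ × 41)
    = 6.19915e+08 / 2.60783e+07 = 23.77 → 24 coils

24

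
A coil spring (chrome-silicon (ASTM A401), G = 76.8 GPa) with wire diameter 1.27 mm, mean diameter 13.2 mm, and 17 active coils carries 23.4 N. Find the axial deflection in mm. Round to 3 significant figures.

k = Gd⁴/(8D³N_a) = (76.8×10³)(1.27⁴)/(8·13.2³·17) = 0.63873 N/mm
δ = F/k = 23.4 / 0.63873 = 36.635 mm

36.6 mm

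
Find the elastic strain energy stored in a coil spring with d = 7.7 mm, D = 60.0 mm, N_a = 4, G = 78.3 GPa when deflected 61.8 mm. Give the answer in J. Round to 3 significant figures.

k = Gd⁴/(8D³N_a) = (78.3×10³)(7.7⁴)/(8·60.0³·4) = 39.822 N/mm
U = ½kδ² = 0.5 × 39.822 × 61.8² = 76045 N·mm = 76.045 J

76.0 J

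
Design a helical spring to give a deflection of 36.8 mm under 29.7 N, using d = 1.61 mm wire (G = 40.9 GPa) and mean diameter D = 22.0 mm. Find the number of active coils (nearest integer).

Required rate k = F/δ = 29.7/36.8 = 0.80707 N/mm
N_a = Gd⁴/(8D³k) = (40.9×10³ × 1.61⁴)/(8 × 22.0³ × 0.80707)
    = 274806 / 68749 = 3.997 → 4 coils

4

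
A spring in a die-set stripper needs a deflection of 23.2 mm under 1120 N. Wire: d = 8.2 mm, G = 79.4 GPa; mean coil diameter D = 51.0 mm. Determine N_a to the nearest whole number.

7

Required rate k = F/δ = 1120/23.2 = 48.276 N/mm
N_a = Gd⁴/(8D³k) = (79.4×10³ × 8.2⁴)/(8 × 51.0³ × 48.276)
    = 3.58985e+08 / 5.12307e+07 = 7.007 → 7 coils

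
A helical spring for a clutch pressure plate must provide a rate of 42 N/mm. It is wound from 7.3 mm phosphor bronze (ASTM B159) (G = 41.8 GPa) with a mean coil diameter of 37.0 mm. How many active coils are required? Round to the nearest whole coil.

N_a = Gd⁴/(8D³k) = (41.8×10³ × 7.3⁴)/(8 × 37.0³ × 42)
    = 1.18705e+08 / 1.70194e+07 = 6.975 → 7 coils

7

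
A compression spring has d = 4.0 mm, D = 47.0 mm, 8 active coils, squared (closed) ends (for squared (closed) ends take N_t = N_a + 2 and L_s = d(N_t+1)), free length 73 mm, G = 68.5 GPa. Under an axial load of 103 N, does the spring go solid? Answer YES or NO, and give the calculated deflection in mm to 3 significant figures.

YES, δ = 39.0 mm

k = Gd⁴/(8D³N_a) = (68.5×10³)(4.0⁴)/(8·47.0³·8) = 2.6391 N/mm
N_t = 10; L_s = 4.0·11 = 44 mm; δ_solid = L₀ − L_s = 73 − 44 = 29 mm
δ = F/k = 103/2.6391 = 39.028 mm
δ ≥ δ_solid → spring goes solid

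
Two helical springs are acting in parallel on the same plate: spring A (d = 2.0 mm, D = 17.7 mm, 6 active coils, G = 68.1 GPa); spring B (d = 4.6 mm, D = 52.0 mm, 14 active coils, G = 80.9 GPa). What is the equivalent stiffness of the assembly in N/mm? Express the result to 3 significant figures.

k_A = Gd⁴/(8D³N_a) = (68.1×10³)(2.0⁴)/(8·17.7³·6) = 4.0936 N/mm
k_B = Gd⁴/(8D³N_a) = (80.9×10³)(4.6⁴)/(8·52.0³·14) = 2.3001 N/mm
Parallel: k_eq = 4.0936 + 2.3001 = 6.3937 N/mm

6.39 N/mm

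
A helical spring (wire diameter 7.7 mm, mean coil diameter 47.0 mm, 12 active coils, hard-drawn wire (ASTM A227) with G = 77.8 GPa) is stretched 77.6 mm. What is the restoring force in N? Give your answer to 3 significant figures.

2130 N

k = Gd⁴/(8D³N_a) = (77.8×10³)(7.7⁴)/(8·47.0³·12) = 27.44 N/mm
F = k·δ = 27.44 × 77.6 = 2129.3 N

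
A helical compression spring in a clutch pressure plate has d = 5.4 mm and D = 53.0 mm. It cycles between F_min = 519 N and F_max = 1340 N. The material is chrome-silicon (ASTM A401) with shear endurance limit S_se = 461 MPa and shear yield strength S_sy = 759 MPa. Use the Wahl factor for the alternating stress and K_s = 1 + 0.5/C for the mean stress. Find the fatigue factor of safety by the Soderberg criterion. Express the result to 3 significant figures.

0.505

C = D/d = 53.0/5.4 = 9.8148; K_W = (4C−1)/(4C−4)+0.615/C = 1.1477; K_s = 1+0.5/C = 1.0509
F_a = (F_max−F_min)/2 = 410.5 N; F_m = (F_max+F_min)/2 = 929.5 N
τ_a = K_W·8F_aD/(πd³) = 1.1477 × 351.84 = 403.82 MPa
τ_m = K_s·8F_mD/(πd³) = 1.0509 × 796.68 = 837.27 MPa
Soderberg: 1/n_f = τ_a/S_se + τ_m/S_sy = 403.82/461 + 837.27/759 = 0.87598 + 1.10312 = 1.9791
n_f = 1/1.9791 = 0.5053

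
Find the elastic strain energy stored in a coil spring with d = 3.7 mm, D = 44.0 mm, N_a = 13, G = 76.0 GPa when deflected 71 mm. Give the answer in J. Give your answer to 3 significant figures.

k = Gd⁴/(8D³N_a) = (76.0×10³)(3.7⁴)/(8·44.0³·13) = 1.6078 N/mm
U = ½kδ² = 0.5 × 1.6078 × 71² = 4052.4 N·mm = 4.0524 J

4.05 J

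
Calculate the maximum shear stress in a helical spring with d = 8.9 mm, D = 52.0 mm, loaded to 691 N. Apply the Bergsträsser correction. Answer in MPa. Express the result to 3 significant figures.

Spring index C = D/d = 52.0/8.9 = 5.8427
K_B = (4C+2)/(4C−3) = 25.371/20.371 = 1.2454
τ₀ = 8FD/(πd³) = 8·691·52.0/(π·8.9³) = 287456/2214.7 = 129.79 MPa
τ_max = K·τ₀ = 1.2454 × 129.79 = 161.65 MPa

162 MPa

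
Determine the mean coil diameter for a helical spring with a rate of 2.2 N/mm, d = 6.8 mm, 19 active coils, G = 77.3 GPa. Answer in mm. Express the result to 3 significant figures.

D = (Gd⁴/(8N_a·k))^(1/3) = (77.3×10³·6.8⁴/(8·19·2.2))^(1/3)
  = (494253)^(1/3) = 79.0648 mm

79.1 mm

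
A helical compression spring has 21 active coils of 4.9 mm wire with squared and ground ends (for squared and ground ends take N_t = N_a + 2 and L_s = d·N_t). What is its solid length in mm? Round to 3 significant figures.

squared and ground ends: N_t = N_a + 2 = 21 + 2 = 23
L_s = d·N_t = 4.9 × 23 = 112.7 mm

113 mm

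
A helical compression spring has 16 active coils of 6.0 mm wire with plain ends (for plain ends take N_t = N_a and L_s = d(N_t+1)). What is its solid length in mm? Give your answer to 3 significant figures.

plain ends: N_t = N_a = 16
L_s = d·(N_t+1) = 6.0 × 17 = 102 mm

102 mm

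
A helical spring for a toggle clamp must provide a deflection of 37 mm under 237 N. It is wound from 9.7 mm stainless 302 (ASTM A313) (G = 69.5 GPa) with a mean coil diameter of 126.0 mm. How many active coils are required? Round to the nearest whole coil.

Required rate k = F/δ = 237/37 = 6.4054 N/mm
N_a = Gd⁴/(8D³k) = (69.5×10³ × 9.7⁴)/(8 × 126.0³ × 6.4054)
    = 6.15279e+08 / 1.02506e+08 = 6.002 → 6 coils

6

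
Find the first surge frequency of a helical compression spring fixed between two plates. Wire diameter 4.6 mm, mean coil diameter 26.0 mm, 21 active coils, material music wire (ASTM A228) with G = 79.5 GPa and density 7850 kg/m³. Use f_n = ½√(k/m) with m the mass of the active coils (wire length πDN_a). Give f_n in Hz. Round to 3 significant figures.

116 Hz

k = Gd⁴/(8D³N_a) = (79.5×10³)(4.6⁴)/(8·26.0³·21) = 12.055 N/mm = 12055 N/m
Wire length L = πDN_a = π·26.0·21 = 1715.3 mm
m = ρ·(πd²/4)·L = 7850 × 16.619×10⁻⁶ m² × 1.7153 m = 0.22378 kg
f_n = ½√(k/m) = 0.5·√(12055/0.22378) = 0.5·√(53871) = 116.05 Hz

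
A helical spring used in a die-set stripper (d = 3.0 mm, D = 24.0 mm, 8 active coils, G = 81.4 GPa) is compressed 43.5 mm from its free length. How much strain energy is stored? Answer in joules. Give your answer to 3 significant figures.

7.05 J

k = Gd⁴/(8D³N_a) = (81.4×10³)(3.0⁴)/(8·24.0³·8) = 7.4524 N/mm
U = ½kδ² = 0.5 × 7.4524 × 43.5² = 7050.9 N·mm = 7.0509 J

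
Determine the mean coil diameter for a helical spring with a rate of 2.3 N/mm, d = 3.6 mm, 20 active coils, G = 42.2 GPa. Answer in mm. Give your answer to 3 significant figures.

D = (Gd⁴/(8N_a·k))^(1/3) = (42.2×10³·3.6⁴/(8·20·2.3))^(1/3)
  = (19260.8)^(1/3) = 26.8056 mm

26.8 mm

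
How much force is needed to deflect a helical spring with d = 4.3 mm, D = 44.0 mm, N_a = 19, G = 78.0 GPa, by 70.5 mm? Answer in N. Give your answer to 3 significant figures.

145 N

k = Gd⁴/(8D³N_a) = (78.0×10³)(4.3⁴)/(8·44.0³·19) = 2.0595 N/mm
F = k·δ = 2.0595 × 70.5 = 145.2 N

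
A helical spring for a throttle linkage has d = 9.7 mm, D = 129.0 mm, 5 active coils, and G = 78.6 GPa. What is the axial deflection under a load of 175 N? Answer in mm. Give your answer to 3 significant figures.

k = Gd⁴/(8D³N_a) = (78.6×10³)(9.7⁴)/(8·129.0³·5) = 8.1036 N/mm
δ = F/k = 175 / 8.1036 = 21.595 mm

21.6 mm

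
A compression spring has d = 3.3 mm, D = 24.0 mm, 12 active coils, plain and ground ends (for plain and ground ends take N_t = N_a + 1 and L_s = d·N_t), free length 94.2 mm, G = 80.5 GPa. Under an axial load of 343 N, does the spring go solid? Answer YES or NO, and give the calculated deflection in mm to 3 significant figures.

NO, δ = 47.7 mm

k = Gd⁴/(8D³N_a) = (80.5×10³)(3.3⁴)/(8·24.0³·12) = 7.1936 N/mm
N_t = 13; L_s = 3.3·13 = 42.9 mm; δ_solid = L₀ − L_s = 94.2 − 42.9 = 51.3 mm
δ = F/k = 343/7.1936 = 47.681 mm
δ < δ_solid → spring does not go solid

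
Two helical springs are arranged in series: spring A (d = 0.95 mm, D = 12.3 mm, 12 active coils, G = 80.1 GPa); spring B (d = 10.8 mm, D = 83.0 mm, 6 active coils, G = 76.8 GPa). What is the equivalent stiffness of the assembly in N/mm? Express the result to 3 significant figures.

0.362 N/mm

k_A = Gd⁴/(8D³N_a) = (80.1×10³)(0.95⁴)/(8·12.3³·12) = 0.36521 N/mm
k_B = Gd⁴/(8D³N_a) = (76.8×10³)(10.8⁴)/(8·83.0³·6) = 38.07 N/mm
Series: 1/k_eq = 1/0.36521 + 1/38.07 = 2.7644; k_eq = 0.36174 N/mm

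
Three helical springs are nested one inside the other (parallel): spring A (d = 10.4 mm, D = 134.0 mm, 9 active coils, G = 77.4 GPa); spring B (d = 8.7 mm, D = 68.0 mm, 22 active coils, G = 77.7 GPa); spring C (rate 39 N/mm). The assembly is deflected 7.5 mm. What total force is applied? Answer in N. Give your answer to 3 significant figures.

k_A = Gd⁴/(8D³N_a) = (77.4×10³)(10.4⁴)/(8·134.0³·9) = 5.2267 N/mm
k_B = Gd⁴/(8D³N_a) = (77.7×10³)(8.7⁴)/(8·68.0³·22) = 8.0438 N/mm
Parallel: k_eq = 5.2267 + 8.0438 + 39 = 52.27 N/mm
F = k_eq·δ = 52.27·7.5 = 392.03 N

392 N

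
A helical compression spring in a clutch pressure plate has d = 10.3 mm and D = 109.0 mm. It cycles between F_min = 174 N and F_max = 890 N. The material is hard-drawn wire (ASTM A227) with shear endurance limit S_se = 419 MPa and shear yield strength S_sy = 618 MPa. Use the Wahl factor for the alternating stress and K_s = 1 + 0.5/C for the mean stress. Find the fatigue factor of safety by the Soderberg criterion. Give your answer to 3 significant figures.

C = D/d = 109.0/10.3 = 10.5825; K_W = (4C−1)/(4C−4)+0.615/C = 1.1364; K_s = 1+0.5/C = 1.0472
F_a = (F_max−F_min)/2 = 358 N; F_m = (F_max+F_min)/2 = 532 N
τ_a = K_W·8F_aD/(πd³) = 1.1364 × 90.936 = 103.34 MPa
τ_m = K_s·8F_mD/(πd³) = 1.0472 × 135.13 = 141.52 MPa
Soderberg: 1/n_f = τ_a/S_se + τ_m/S_sy = 103.34/419 + 141.52/618 = 0.24663 + 0.22900 = 0.47563
n_f = 1/0.47563 = 2.102

2.10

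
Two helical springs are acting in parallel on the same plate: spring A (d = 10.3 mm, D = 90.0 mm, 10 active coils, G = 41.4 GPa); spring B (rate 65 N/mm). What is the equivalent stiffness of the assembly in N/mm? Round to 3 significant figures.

k_A = Gd⁴/(8D³N_a) = (41.4×10³)(10.3⁴)/(8·90.0³·10) = 7.9897 N/mm
Parallel: k_eq = 7.9897 + 65 = 72.99 N/mm

73.0 N/mm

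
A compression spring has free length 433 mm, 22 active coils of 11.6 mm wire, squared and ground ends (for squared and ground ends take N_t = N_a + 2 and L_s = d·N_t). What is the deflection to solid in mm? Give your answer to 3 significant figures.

155 mm

N_t = 24; L_s = 11.6·24 = 278.4 mm
δ_solid = L₀ − L_s = 433 − 278.4 = 154.6 mm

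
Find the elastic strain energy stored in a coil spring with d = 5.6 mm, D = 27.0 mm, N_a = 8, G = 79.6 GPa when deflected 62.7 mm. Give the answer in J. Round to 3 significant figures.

k = Gd⁴/(8D³N_a) = (79.6×10³)(5.6⁴)/(8·27.0³·8) = 62.143 N/mm
U = ½kδ² = 0.5 × 62.143 × 62.7² = 1.2215e+05 N·mm = 122.15 J

122 J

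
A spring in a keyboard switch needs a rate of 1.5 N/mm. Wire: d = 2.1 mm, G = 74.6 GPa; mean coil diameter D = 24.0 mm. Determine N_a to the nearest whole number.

9

N_a = Gd⁴/(8D³k) = (74.6×10³ × 2.1⁴)/(8 × 24.0³ × 1.5)
    = 1.45083e+06 / 165888 = 8.746 → 9 coils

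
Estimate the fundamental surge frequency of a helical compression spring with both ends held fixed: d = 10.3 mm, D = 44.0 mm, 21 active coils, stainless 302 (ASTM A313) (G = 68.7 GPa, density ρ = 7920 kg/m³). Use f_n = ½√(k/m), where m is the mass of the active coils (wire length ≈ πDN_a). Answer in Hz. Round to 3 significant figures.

k = Gd⁴/(8D³N_a) = (68.7×10³)(10.3⁴)/(8·44.0³·21) = 54.03 N/mm = 54030 N/m
Wire length L = πDN_a = π·44.0·21 = 2902.8 mm
m = ρ·(πd²/4)·L = 7920 × 83.323×10⁻⁶ m² × 2.9028 m = 1.9156 kg
f_n = ½√(k/m) = 0.5·√(54030/1.9156) = 0.5·√(28205) = 83.972 Hz

84.0 Hz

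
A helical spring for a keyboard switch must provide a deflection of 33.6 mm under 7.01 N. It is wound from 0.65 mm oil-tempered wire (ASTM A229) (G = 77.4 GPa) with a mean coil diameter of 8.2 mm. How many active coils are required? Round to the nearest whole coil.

Required rate k = F/δ = 7.01/33.6 = 0.20863 N/mm
N_a = Gd⁴/(8D³k) = (77.4×10³ × 0.65⁴)/(8 × 8.2³ × 0.20863)
    = 13816.4 / 920.259 = 15.01 → 15 coils

15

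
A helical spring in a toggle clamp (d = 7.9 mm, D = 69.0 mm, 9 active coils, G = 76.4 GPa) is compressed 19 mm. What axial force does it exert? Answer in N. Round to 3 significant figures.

k = Gd⁴/(8D³N_a) = (76.4×10³)(7.9⁴)/(8·69.0³·9) = 12.581 N/mm
F = k·δ = 12.581 × 19 = 239.04 N

239 N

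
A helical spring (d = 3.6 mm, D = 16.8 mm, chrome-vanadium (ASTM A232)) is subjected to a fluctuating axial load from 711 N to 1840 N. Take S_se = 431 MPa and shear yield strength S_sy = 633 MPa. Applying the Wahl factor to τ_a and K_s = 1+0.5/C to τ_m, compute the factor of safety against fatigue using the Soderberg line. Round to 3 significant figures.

0.274

C = D/d = 16.8/3.6 = 4.6667; K_W = (4C−1)/(4C−4)+0.615/C = 1.3363; K_s = 1+0.5/C = 1.1071
F_a = (F_max−F_min)/2 = 564.5 N; F_m = (F_max+F_min)/2 = 1275.5 N
τ_a = K_W·8F_aD/(πd³) = 1.3363 × 517.61 = 691.7 MPa
τ_m = K_s·8F_mD/(πd³) = 1.1071 × 1169.6 = 1294.9 MPa
Soderberg: 1/n_f = τ_a/S_se + τ_m/S_sy = 691.7/431 + 1294.9/633 = 1.60488 + 2.04561 = 3.6505
n_f = 1/3.6505 = 0.2739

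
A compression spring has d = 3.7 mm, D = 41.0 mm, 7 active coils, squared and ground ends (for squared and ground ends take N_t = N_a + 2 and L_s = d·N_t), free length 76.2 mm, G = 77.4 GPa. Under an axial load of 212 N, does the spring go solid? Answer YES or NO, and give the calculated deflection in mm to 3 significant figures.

YES, δ = 56.4 mm

k = Gd⁴/(8D³N_a) = (77.4×10³)(3.7⁴)/(8·41.0³·7) = 3.7584 N/mm
N_t = 9; L_s = 3.7·9 = 33.3 mm; δ_solid = L₀ − L_s = 76.2 − 33.3 = 42.9 mm
δ = F/k = 212/3.7584 = 56.406 mm
δ ≥ δ_solid → spring goes solid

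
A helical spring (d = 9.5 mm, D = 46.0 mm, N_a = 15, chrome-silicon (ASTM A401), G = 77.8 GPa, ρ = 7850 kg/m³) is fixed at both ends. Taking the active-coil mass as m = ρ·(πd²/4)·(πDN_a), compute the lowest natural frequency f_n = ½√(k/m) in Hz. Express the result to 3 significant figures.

k = Gd⁴/(8D³N_a) = (77.8×10³)(9.5⁴)/(8·46.0³·15) = 54.252 N/mm = 54252 N/m
Wire length L = πDN_a = π·46.0·15 = 2167.7 mm
m = ρ·(πd²/4)·L = 7850 × 70.882×10⁻⁶ m² × 2.1677 m = 1.2062 kg
f_n = ½√(k/m) = 0.5·√(54252/1.2062) = 0.5·√(44979) = 106.04 Hz

106 Hz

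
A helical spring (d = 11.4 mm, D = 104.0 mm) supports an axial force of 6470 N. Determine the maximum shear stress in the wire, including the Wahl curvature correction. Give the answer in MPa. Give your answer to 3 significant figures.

1340 MPa

Spring index C = D/d = 104.0/11.4 = 9.1228
K_W = (4C−1)/(4C−4) + 0.615/C = 35.491/32.491 + 0.0674 = 1.1597
τ₀ = 8FD/(πd³) = 8·6470·104.0/(π·11.4³) = 5.38304e+06/4654.4 = 1156.5 MPa
τ_max = K·τ₀ = 1.1597 × 1156.5 = 1341.3 MPa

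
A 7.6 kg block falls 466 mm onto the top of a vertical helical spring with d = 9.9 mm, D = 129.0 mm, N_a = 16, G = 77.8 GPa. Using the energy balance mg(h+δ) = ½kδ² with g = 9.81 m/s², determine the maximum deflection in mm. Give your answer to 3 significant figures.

190 mm

k = Gd⁴/(8D³N_a) = (77.8×10³)(9.9⁴)/(8·129.0³·16) = 2.7198 N/mm
W = mg = 7.6 × 9.81 = 74.556 N
½kδ² − Wδ − Wh = 0 → δ = (W + √(W² + 2kWh))/k
δ = (74.556 + √(5558.6 + 188990))/2.7198 = (74.556 + 441.08)/2.7198 = 189.58 mm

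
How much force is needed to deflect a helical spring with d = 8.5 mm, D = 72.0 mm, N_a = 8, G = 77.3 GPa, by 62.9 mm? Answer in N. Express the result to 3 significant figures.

k = Gd⁴/(8D³N_a) = (77.3×10³)(8.5⁴)/(8·72.0³·8) = 16.892 N/mm
F = k·δ = 16.892 × 62.9 = 1062.5 N

1060 N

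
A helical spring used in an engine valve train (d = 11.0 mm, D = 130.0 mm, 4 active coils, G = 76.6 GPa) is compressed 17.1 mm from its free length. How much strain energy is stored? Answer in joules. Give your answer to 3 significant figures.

k = Gd⁴/(8D³N_a) = (76.6×10³)(11.0⁴)/(8·130.0³·4) = 15.952 N/mm
U = ½kδ² = 0.5 × 15.952 × 17.1² = 2332.3 N·mm = 2.3323 J

2.33 J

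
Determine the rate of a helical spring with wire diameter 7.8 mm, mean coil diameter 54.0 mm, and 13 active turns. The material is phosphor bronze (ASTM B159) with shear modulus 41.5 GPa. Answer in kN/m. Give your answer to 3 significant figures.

k = Gd⁴/(8D³N_a) = (41.5×10³ × 7.8⁴) / (8 × 54.0³ × 13)
  = 1.53612e+08 / 1.63763e+07 = 9.3802 N/mm

9.38 kN/m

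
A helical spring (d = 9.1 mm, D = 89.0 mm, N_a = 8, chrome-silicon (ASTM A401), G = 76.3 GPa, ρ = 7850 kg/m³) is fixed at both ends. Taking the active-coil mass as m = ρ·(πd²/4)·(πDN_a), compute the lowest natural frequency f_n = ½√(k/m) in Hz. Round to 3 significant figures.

k = Gd⁴/(8D³N_a) = (76.3×10³)(9.1⁴)/(8·89.0³·8) = 11.597 N/mm = 11597 N/m
Wire length L = πDN_a = π·89.0·8 = 2236.8 mm
m = ρ·(πd²/4)·L = 7850 × 65.039×10⁻⁶ m² × 2.2368 m = 1.142 kg
f_n = ½√(k/m) = 0.5·√(11597/1.142) = 0.5·√(10155) = 50.385 Hz

50.4 Hz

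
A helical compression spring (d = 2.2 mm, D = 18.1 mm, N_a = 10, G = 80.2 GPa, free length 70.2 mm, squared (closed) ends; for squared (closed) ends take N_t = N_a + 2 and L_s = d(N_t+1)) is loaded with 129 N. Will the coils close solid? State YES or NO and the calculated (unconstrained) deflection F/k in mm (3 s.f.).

k = Gd⁴/(8D³N_a) = (80.2×10³)(2.2⁴)/(8·18.1³·10) = 3.9604 N/mm
N_t = 12; L_s = 2.2·13 = 28.6 mm; δ_solid = L₀ − L_s = 70.2 − 28.6 = 41.6 mm
δ = F/k = 129/3.9604 = 32.572 mm
δ < δ_solid → spring does not go solid

NO, δ = 32.6 mm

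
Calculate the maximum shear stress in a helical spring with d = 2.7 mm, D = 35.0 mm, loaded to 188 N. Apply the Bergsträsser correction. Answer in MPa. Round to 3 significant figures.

938 MPa

Spring index C = D/d = 35.0/2.7 = 12.9630
K_B = (4C+2)/(4C−3) = 53.852/48.852 = 1.1024
τ₀ = 8FD/(πd³) = 8·188·35.0/(π·2.7³) = 52640/61.836 = 851.28 MPa
τ_max = K·τ₀ = 1.1024 × 851.28 = 938.41 MPa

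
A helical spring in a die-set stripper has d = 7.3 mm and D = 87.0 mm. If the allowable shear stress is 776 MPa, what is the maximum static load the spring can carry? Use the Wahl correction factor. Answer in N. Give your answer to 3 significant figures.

C = D/d = 87.0/7.3 = 11.9178
K_W = (4C−1)/(4C−4) + 0.615/C = 46.671/43.671 + 0.0516 = 1.1203
τ_max = K·8FD/(πd³) → F_max = τ_allow·πd³/(8DK)
F_max = 776·π·7.3³/(8·87.0·1.1203) = 9.4838e+05/779.73 = 1216.3 N

1220 N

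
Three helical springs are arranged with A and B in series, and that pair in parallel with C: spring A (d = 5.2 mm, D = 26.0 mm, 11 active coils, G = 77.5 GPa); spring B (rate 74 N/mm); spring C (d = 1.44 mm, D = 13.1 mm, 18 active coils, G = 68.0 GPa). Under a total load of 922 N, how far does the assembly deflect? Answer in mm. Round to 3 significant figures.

36.3 mm

k_A = Gd⁴/(8D³N_a) = (77.5×10³)(5.2⁴)/(8·26.0³·11) = 36.636 N/mm
k_C = Gd⁴/(8D³N_a) = (68.0×10³)(1.44⁴)/(8·13.1³·18) = 0.9032 N/mm
Springs A,B series: k_AB = 1/(1/36.636+1/74) = 24.505 N/mm; parallel with C: k_eq = 24.505+0.9032 = 25.408 N/mm
δ = F/k_eq = 922/25.408 = 36.288 mm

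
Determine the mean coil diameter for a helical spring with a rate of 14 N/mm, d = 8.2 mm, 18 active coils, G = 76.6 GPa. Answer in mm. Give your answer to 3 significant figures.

55.6 mm

D = (Gd⁴/(8N_a·k))^(1/3) = (76.6×10³·8.2⁴/(8·18·14))^(1/3)
  = (171788)^(1/3) = 55.5902 mm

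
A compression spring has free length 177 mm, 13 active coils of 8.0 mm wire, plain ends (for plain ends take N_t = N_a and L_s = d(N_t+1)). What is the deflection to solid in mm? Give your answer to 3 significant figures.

65.0 mm

N_t = 13; L_s = 8.0·14 = 112 mm
δ_solid = L₀ − L_s = 177 − 112 = 65 mm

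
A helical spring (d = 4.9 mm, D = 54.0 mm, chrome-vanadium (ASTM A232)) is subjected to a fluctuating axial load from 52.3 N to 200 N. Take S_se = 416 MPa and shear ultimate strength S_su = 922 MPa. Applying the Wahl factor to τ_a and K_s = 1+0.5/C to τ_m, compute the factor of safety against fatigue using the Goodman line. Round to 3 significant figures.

2.49

C = D/d = 54.0/4.9 = 11.0204; K_W = (4C−1)/(4C−4)+0.615/C = 1.1307; K_s = 1+0.5/C = 1.0454
F_a = (F_max−F_min)/2 = 73.85 N; F_m = (F_max+F_min)/2 = 126.15 N
τ_a = K_W·8F_aD/(πd³) = 1.1307 × 86.317 = 97.595 MPa
τ_m = K_s·8F_mD/(πd³) = 1.0454 × 147.45 = 154.14 MPa
Goodman: 1/n_f = τ_a/S_se + τ_m/S_su = 97.595/416 + 154.14/922 = 0.23460 + 0.16718 = 0.40178
n_f = 1/0.40178 = 2.489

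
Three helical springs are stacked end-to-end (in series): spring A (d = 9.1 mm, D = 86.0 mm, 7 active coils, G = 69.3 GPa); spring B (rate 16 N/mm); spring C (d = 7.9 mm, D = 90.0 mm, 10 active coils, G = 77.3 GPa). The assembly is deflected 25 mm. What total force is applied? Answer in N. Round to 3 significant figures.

k_A = Gd⁴/(8D³N_a) = (69.3×10³)(9.1⁴)/(8·86.0³·7) = 13.342 N/mm
k_C = Gd⁴/(8D³N_a) = (77.3×10³)(7.9⁴)/(8·90.0³·10) = 5.1626 N/mm
Series: 1/k_eq = 1/13.342 + 1/16 + 1/5.1626 = 0.33115; k_eq = 3.0198 N/mm
F = k_eq·δ = 3.0198·25 = 75.494 N

75.5 N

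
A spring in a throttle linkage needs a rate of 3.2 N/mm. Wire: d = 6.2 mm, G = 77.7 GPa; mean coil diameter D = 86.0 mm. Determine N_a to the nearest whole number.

7

N_a = Gd⁴/(8D³k) = (77.7×10³ × 6.2⁴)/(8 × 86.0³ × 3.2)
    = 1.14812e+08 / 1.6283e+07 = 7.051 → 7 coils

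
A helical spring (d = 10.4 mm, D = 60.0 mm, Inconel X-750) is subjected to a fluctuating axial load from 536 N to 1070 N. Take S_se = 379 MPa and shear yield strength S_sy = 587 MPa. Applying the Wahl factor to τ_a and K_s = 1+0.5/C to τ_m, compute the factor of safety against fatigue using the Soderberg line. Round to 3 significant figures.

C = D/d = 60.0/10.4 = 5.7692; K_W = (4C−1)/(4C−4)+0.615/C = 1.2639; K_s = 1+0.5/C = 1.0867
F_a = (F_max−F_min)/2 = 267 N; F_m = (F_max+F_min)/2 = 803 N
τ_a = K_W·8F_aD/(πd³) = 1.2639 × 36.266 = 45.835 MPa
τ_m = K_s·8F_mD/(πd³) = 1.0867 × 109.07 = 118.52 MPa
Soderberg: 1/n_f = τ_a/S_se + τ_m/S_sy = 45.835/379 + 118.52/587 = 0.12094 + 0.20191 = 0.32285
n_f = 1/0.32285 = 3.097

3.10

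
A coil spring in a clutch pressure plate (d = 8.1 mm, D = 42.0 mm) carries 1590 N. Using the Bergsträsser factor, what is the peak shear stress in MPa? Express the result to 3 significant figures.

Spring index C = D/d = 42.0/8.1 = 5.1852
K_B = (4C+2)/(4C−3) = 22.741/17.741 = 1.2818
τ₀ = 8FD/(πd³) = 8·1590·42.0/(π·8.1³) = 534240/1669.6 = 319.99 MPa
τ_max = K·τ₀ = 1.2818 × 319.99 = 410.17 MPa

410 MPa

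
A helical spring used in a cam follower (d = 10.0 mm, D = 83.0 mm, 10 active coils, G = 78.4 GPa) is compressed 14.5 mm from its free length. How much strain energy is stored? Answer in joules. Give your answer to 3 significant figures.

k = Gd⁴/(8D³N_a) = (78.4×10³)(10.0⁴)/(8·83.0³·10) = 17.139 N/mm
U = ½kδ² = 0.5 × 17.139 × 14.5² = 1801.8 N·mm = 1.8018 J

1.80 J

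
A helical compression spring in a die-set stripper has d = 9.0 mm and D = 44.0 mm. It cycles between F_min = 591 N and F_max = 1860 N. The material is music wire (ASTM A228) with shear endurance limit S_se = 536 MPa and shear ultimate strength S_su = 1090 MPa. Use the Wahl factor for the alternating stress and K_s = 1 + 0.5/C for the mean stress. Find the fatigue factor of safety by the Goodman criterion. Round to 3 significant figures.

C = D/d = 44.0/9.0 = 4.8889; K_W = (4C−1)/(4C−4)+0.615/C = 1.3187; K_s = 1+0.5/C = 1.1023
F_a = (F_max−F_min)/2 = 634.5 N; F_m = (F_max+F_min)/2 = 1225.5 N
τ_a = K_W·8F_aD/(πd³) = 1.3187 × 97.521 = 128.6 MPa
τ_m = K_s·8F_mD/(πd³) = 1.1023 × 188.36 = 207.62 MPa
Goodman: 1/n_f = τ_a/S_se + τ_m/S_su = 128.6/536 + 207.62/1090 = 0.23992 + 0.19048 = 0.43039
n_f = 1/0.43039 = 2.323

2.32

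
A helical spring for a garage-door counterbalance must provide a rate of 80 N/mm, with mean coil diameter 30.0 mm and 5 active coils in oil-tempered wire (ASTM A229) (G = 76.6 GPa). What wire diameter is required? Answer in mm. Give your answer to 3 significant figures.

5.80 mm

d = (8D³N_a·k / G)^(1/4) = (8·30.0³·5·80 / (76.6×10³))^0.25
  = (1127.9)^0.25 = 5.7952 mm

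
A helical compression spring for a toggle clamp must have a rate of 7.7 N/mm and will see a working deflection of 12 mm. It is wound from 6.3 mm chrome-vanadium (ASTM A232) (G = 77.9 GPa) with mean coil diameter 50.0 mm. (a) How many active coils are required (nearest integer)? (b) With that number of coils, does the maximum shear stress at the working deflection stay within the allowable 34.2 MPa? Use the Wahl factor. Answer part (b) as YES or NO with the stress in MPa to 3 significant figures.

N_a = Gd⁴/(8D³k) = (77.9×10³)(6.3⁴)/(8·50.0³·7.7) = 15.94 → N_a = 16
Actual rate k = Gd⁴/(8D³·16) = 7.6697 N/mm
Working load F = kδ = 7.6697·12 = 92.037 N
C = 50.0/6.3 = 7.9365; K_W = (4C−1)/(4C−4)+0.615/C = 1.1856
τ_max = K_W·8FD/(πd³) = 1.1856·46.865 = 55.564 MPa
τ_max > 34.2 MPa → exceeds allowable

(a) 16 coils; (b) NO, τ_max = 55.6 MPa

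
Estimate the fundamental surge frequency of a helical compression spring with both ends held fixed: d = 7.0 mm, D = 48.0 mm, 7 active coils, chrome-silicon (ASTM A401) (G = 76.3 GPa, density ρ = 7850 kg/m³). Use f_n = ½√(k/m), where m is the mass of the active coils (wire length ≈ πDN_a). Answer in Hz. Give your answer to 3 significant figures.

152 Hz

k = Gd⁴/(8D³N_a) = (76.3×10³)(7.0⁴)/(8·48.0³·7) = 29.58 N/mm = 29580 N/m
Wire length L = πDN_a = π·48.0·7 = 1055.6 mm
m = ρ·(πd²/4)·L = 7850 × 38.485×10⁻⁶ m² × 1.0556 m = 0.31889 kg
f_n = ½√(k/m) = 0.5·√(29580/0.31889) = 0.5·√(92760) = 152.28 Hz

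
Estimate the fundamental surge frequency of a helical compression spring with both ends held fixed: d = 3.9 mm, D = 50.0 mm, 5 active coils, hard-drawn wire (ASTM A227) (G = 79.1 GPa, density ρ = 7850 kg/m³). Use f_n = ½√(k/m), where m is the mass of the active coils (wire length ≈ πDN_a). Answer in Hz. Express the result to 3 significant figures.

k = Gd⁴/(8D³N_a) = (79.1×10³)(3.9⁴)/(8·50.0³·5) = 3.6599 N/mm = 3659.9 N/m
Wire length L = πDN_a = π·50.0·5 = 785.4 mm
m = ρ·(πd²/4)·L = 7850 × 11.946×10⁻⁶ m² × 0.7854 m = 0.073651 kg
f_n = ½√(k/m) = 0.5·√(3659.9/0.073651) = 0.5·√(49692) = 111.46 Hz

111 Hz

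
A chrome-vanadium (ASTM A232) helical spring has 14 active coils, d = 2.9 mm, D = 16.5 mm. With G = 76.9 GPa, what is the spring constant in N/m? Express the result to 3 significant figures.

10800 N/m

k = Gd⁴/(8D³N_a) = (76.9×10³ × 2.9⁴) / (8 × 16.5³ × 14)
  = 5.43899e+06 / 503118 = 10.811 N/mm = 10811 N/m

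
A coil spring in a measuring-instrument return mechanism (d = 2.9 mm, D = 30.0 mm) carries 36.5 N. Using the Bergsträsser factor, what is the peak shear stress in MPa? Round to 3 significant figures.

Spring index C = D/d = 30.0/2.9 = 10.3448
K_B = (4C+2)/(4C−3) = 43.379/38.379 = 1.1303
τ₀ = 8FD/(πd³) = 8·36.5·30.0/(π·2.9³) = 8760/76.62 = 114.33 MPa
τ_max = K·τ₀ = 1.1303 × 114.33 = 129.22 MPa

129 MPa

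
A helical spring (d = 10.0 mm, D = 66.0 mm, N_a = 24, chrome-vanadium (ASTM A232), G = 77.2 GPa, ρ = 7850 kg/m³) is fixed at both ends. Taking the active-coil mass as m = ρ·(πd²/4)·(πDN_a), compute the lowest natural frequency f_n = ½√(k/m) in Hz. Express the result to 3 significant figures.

33.8 Hz

k = Gd⁴/(8D³N_a) = (77.2×10³)(10.0⁴)/(8·66.0³·24) = 13.986 N/mm = 13986 N/m
Wire length L = πDN_a = π·66.0·24 = 4976.3 mm
m = ρ·(πd²/4)·L = 7850 × 78.54×10⁻⁶ m² × 4.9763 m = 3.0681 kg
f_n = ½√(k/m) = 0.5·√(13986/3.0681) = 0.5·√(4558.5) = 33.758 Hz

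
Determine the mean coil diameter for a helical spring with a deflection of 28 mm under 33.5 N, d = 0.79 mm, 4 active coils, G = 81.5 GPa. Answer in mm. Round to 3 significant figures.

9.39 mm

Required rate k = F/δ = 33.5/28 = 1.1964 N/mm
D = (Gd⁴/(8N_a·k))^(1/3) = (81.5×10³·0.79⁴/(8·4·1.1964))^(1/3)
  = (829.143)^(1/3) = 9.3946 mm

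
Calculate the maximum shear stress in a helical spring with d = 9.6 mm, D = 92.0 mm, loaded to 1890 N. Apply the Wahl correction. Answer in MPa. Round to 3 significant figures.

576 MPa

Spring index C = D/d = 92.0/9.6 = 9.5833
K_W = (4C−1)/(4C−4) + 0.615/C = 37.333/34.333 + 0.0642 = 1.1516
τ₀ = 8FD/(πd³) = 8·1890·92.0/(π·9.6³) = 1.39104e+06/2779.5 = 500.47 MPa
τ_max = K·τ₀ = 1.1516 × 500.47 = 576.31 MPa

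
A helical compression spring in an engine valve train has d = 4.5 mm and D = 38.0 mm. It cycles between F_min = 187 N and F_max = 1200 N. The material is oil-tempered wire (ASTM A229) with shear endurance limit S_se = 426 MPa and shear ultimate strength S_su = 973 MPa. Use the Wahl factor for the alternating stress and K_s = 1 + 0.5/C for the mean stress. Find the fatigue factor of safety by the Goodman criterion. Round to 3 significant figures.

0.438

C = D/d = 38.0/4.5 = 8.4444; K_W = (4C−1)/(4C−4)+0.615/C = 1.1736; K_s = 1+0.5/C = 1.0592
F_a = (F_max−F_min)/2 = 506.5 N; F_m = (F_max+F_min)/2 = 693.5 N
τ_a = K_W·8F_aD/(πd³) = 1.1736 × 537.86 = 631.21 MPa
τ_m = K_s·8F_mD/(πd³) = 1.0592 × 736.43 = 780.04 MPa
Goodman: 1/n_f = τ_a/S_se + τ_m/S_su = 631.21/426 + 780.04/973 = 1.48172 + 0.80168 = 2.2834
n_f = 1/2.2834 = 0.4379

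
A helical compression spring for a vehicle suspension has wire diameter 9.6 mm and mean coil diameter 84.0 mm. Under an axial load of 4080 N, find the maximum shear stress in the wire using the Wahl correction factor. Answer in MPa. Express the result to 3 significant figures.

1150 MPa

Spring index C = D/d = 84.0/9.6 = 8.7500
K_W = (4C−1)/(4C−4) + 0.615/C = 34.000/31.000 + 0.0703 = 1.1671
τ₀ = 8FD/(πd³) = 8·4080·84.0/(π·9.6³) = 2.74176e+06/2779.5 = 986.43 MPa
τ_max = K·τ₀ = 1.1671 × 986.43 = 1151.2 MPa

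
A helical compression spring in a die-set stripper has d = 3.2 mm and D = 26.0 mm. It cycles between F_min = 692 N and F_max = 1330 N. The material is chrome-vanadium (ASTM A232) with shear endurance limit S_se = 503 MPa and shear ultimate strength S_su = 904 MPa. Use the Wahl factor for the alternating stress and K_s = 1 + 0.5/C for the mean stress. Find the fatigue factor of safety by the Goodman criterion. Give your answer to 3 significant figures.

0.256

C = D/d = 26.0/3.2 = 8.1250; K_W = (4C−1)/(4C−4)+0.615/C = 1.1810; K_s = 1+0.5/C = 1.0615
F_a = (F_max−F_min)/2 = 319 N; F_m = (F_max+F_min)/2 = 1011 N
τ_a = K_W·8F_aD/(πd³) = 1.1810 × 644.55 = 761.18 MPa
τ_m = K_s·8F_mD/(πd³) = 1.0615 × 2042.7 = 2168.5 MPa
Goodman: 1/n_f = τ_a/S_se + τ_m/S_su = 761.18/503 + 2168.5/904 = 1.51328 + 2.39873 = 3.912
n_f = 1/3.912 = 0.2556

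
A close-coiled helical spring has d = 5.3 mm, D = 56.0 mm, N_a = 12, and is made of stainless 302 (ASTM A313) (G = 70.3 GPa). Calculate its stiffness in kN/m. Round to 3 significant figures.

k = Gd⁴/(8D³N_a) = (70.3×10³ × 5.3⁴) / (8 × 56.0³ × 12)
  = 5.54701e+07 / 1.68591e+07 = 3.2902 N/mm

3.29 kN/m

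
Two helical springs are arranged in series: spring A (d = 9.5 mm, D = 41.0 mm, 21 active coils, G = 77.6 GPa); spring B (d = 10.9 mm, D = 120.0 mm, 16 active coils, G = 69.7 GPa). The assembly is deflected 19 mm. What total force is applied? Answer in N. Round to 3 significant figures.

k_A = Gd⁴/(8D³N_a) = (77.6×10³)(9.5⁴)/(8·41.0³·21) = 54.588 N/mm
k_B = Gd⁴/(8D³N_a) = (69.7×10³)(10.9⁴)/(8·120.0³·16) = 4.4482 N/mm
Series: 1/k_eq = 1/54.588 + 1/4.4482 = 0.24313; k_eq = 4.113 N/mm
F = k_eq·δ = 4.113·19 = 78.148 N

78.1 N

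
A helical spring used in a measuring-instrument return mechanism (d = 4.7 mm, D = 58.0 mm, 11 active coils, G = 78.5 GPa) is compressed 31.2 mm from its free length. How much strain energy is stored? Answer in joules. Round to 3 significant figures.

k = Gd⁴/(8D³N_a) = (78.5×10³)(4.7⁴)/(8·58.0³·11) = 2.231 N/mm
U = ½kδ² = 0.5 × 2.231 × 31.2² = 1085.9 N·mm = 1.0859 J

1.09 J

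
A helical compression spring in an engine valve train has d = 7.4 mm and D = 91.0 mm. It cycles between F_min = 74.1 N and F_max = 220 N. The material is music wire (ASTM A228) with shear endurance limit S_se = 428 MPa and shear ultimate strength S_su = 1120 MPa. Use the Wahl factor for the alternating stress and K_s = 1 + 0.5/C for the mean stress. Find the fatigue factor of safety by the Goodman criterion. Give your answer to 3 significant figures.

5.35

C = D/d = 91.0/7.4 = 12.2973; K_W = (4C−1)/(4C−4)+0.615/C = 1.1164; K_s = 1+0.5/C = 1.0407
F_a = (F_max−F_min)/2 = 72.95 N; F_m = (F_max+F_min)/2 = 147.05 N
τ_a = K_W·8F_aD/(πd³) = 1.1164 × 41.717 = 46.573 MPa
τ_m = K_s·8F_mD/(πd³) = 1.0407 × 84.091 = 87.51 MPa
Goodman: 1/n_f = τ_a/S_se + τ_m/S_su = 46.573/428 + 87.51/1120 = 0.10881 + 0.07813 = 0.18695
n_f = 1/0.18695 = 5.349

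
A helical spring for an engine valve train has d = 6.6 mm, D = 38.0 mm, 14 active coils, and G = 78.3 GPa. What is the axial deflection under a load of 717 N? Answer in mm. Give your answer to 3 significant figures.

29.7 mm

k = Gd⁴/(8D³N_a) = (78.3×10³)(6.6⁴)/(8·38.0³·14) = 24.175 N/mm
δ = F/k = 717 / 24.175 = 29.659 mm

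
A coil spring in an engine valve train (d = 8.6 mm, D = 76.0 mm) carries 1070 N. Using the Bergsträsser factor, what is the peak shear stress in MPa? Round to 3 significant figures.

376 MPa

Spring index C = D/d = 76.0/8.6 = 8.8372
K_B = (4C+2)/(4C−3) = 37.349/32.349 = 1.1546
τ₀ = 8FD/(πd³) = 8·1070·76.0/(π·8.6³) = 650560/1998.2 = 325.57 MPa
τ_max = K·τ₀ = 1.1546 × 325.57 = 375.89 MPa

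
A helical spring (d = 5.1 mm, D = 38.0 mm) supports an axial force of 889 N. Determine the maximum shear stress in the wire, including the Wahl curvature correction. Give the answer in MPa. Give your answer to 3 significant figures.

Spring index C = D/d = 38.0/5.1 = 7.4510
K_W = (4C−1)/(4C−4) + 0.615/C = 28.804/25.804 + 0.0825 = 1.1988
τ₀ = 8FD/(πd³) = 8·889·38.0/(π·5.1³) = 270256/416.74 = 648.51 MPa
τ_max = K·τ₀ = 1.1988 × 648.51 = 777.43 MPa

777 MPa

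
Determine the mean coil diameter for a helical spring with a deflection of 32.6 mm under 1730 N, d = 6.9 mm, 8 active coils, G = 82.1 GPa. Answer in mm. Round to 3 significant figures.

38.0 mm

Required rate k = F/δ = 1730/32.6 = 53.067 N/mm
D = (Gd⁴/(8N_a·k))^(1/3) = (82.1×10³·6.9⁴/(8·8·53.067))^(1/3)
  = (54793.8)^(1/3) = 37.9819 mm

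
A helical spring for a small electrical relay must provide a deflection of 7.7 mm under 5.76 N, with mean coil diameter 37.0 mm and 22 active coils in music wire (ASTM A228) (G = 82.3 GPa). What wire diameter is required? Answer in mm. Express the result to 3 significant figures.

Required rate k = F/δ = 5.76/7.7 = 0.74805 N/mm
d = (8D³N_a·k / G)^(1/4) = (8·37.0³·22·0.74805 / (82.3×10³))^0.25
  = (81.031)^0.25 = 3.0003 mm

3.00 mm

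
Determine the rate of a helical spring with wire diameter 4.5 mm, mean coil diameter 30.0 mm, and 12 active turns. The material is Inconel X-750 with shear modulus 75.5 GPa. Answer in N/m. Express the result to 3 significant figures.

11900 N/m

k = Gd⁴/(8D³N_a) = (75.5×10³ × 4.5⁴) / (8 × 30.0³ × 12)
  = 3.09597e+07 / 2.592e+06 = 11.944 N/mm = 11944 N/m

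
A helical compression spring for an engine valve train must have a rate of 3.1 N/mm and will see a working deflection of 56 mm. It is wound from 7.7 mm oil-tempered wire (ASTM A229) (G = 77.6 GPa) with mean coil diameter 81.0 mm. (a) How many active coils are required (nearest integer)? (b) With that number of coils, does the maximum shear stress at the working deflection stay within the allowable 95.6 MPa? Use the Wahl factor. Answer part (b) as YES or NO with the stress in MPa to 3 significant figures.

(a) 21 coils; (b) YES, τ_max = 87.9 MPa

N_a = Gd⁴/(8D³k) = (77.6×10³)(7.7⁴)/(8·81.0³·3.1) = 20.7 → N_a = 21
Actual rate k = Gd⁴/(8D³·21) = 3.0553 N/mm
Working load F = kδ = 3.0553·56 = 171.1 N
C = 81.0/7.7 = 10.5195; K_W = (4C−1)/(4C−4)+0.615/C = 1.1372
τ_max = K_W·8FD/(πd³) = 1.1372·77.304 = 87.914 MPa
τ_max ≤ 95.6 MPa → acceptable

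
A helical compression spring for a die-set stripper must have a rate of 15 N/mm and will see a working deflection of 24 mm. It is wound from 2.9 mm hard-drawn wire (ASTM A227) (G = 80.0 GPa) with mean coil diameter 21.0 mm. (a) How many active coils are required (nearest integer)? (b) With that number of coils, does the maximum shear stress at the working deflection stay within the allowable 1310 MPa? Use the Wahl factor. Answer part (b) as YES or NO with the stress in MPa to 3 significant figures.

(a) 5 coils; (b) YES, τ_max = 969 MPa

N_a = Gd⁴/(8D³k) = (80.0×10³)(2.9⁴)/(8·21.0³·15) = 5.091 → N_a = 5
Actual rate k = Gd⁴/(8D³·5) = 15.274 N/mm
Working load F = kδ = 15.274·24 = 366.59 N
C = 21.0/2.9 = 7.2414; K_W = (4C−1)/(4C−4)+0.615/C = 1.2051
τ_max = K_W·8FD/(πd³) = 1.2051·803.79 = 968.64 MPa
τ_max ≤ 1310 MPa → acceptable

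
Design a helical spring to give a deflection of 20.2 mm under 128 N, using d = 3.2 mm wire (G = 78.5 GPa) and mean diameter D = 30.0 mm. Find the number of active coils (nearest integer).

Required rate k = F/δ = 128/20.2 = 6.3366 N/mm
N_a = Gd⁴/(8D³k) = (78.5×10³ × 3.2⁴)/(8 × 30.0³ × 6.3366)
    = 8.23132e+06 / 1.36871e+06 = 6.014 → 6 coils

6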